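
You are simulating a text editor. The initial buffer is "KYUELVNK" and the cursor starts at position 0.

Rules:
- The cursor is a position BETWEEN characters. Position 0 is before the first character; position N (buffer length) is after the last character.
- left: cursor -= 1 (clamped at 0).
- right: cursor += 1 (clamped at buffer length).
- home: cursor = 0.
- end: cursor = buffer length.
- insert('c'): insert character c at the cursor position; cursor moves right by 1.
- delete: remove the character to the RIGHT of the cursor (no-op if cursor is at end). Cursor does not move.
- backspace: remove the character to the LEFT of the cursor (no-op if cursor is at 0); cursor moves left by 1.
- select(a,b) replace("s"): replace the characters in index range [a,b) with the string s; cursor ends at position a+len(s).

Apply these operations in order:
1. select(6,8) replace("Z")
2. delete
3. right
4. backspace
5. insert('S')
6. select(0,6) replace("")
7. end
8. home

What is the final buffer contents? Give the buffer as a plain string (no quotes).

After op 1 (select(6,8) replace("Z")): buf='KYUELVZ' cursor=7
After op 2 (delete): buf='KYUELVZ' cursor=7
After op 3 (right): buf='KYUELVZ' cursor=7
After op 4 (backspace): buf='KYUELV' cursor=6
After op 5 (insert('S')): buf='KYUELVS' cursor=7
After op 6 (select(0,6) replace("")): buf='S' cursor=0
After op 7 (end): buf='S' cursor=1
After op 8 (home): buf='S' cursor=0

Answer: S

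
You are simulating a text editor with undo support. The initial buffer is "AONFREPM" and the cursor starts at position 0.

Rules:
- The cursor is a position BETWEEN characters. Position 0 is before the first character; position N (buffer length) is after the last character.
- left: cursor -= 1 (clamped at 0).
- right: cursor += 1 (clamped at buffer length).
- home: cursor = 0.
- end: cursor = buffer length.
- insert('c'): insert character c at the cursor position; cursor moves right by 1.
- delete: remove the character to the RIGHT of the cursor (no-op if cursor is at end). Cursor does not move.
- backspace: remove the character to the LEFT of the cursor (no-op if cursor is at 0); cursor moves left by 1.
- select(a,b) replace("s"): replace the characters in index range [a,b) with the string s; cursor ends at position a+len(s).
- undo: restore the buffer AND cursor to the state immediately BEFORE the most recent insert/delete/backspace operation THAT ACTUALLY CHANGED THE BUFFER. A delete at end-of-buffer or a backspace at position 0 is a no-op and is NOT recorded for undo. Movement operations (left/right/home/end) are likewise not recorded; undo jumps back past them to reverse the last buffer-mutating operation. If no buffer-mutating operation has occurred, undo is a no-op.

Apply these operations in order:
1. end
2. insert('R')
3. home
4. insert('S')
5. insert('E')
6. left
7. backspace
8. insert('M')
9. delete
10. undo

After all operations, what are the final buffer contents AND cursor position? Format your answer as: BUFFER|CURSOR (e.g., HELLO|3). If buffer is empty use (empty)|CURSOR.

Answer: MEAONFREPMR|1

Derivation:
After op 1 (end): buf='AONFREPM' cursor=8
After op 2 (insert('R')): buf='AONFREPMR' cursor=9
After op 3 (home): buf='AONFREPMR' cursor=0
After op 4 (insert('S')): buf='SAONFREPMR' cursor=1
After op 5 (insert('E')): buf='SEAONFREPMR' cursor=2
After op 6 (left): buf='SEAONFREPMR' cursor=1
After op 7 (backspace): buf='EAONFREPMR' cursor=0
After op 8 (insert('M')): buf='MEAONFREPMR' cursor=1
After op 9 (delete): buf='MAONFREPMR' cursor=1
After op 10 (undo): buf='MEAONFREPMR' cursor=1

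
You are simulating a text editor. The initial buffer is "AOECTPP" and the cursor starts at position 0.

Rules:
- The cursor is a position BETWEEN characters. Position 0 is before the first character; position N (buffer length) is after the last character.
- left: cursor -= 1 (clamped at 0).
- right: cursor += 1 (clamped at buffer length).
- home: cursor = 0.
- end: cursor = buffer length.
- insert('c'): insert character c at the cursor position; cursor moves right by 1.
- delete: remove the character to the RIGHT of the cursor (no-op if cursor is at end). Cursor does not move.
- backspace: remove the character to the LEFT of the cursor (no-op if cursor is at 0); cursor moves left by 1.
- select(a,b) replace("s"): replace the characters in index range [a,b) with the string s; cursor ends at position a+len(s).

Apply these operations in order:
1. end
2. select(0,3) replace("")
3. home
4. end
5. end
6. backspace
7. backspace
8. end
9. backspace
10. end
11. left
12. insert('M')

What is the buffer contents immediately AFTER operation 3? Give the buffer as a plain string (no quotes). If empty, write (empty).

Answer: CTPP

Derivation:
After op 1 (end): buf='AOECTPP' cursor=7
After op 2 (select(0,3) replace("")): buf='CTPP' cursor=0
After op 3 (home): buf='CTPP' cursor=0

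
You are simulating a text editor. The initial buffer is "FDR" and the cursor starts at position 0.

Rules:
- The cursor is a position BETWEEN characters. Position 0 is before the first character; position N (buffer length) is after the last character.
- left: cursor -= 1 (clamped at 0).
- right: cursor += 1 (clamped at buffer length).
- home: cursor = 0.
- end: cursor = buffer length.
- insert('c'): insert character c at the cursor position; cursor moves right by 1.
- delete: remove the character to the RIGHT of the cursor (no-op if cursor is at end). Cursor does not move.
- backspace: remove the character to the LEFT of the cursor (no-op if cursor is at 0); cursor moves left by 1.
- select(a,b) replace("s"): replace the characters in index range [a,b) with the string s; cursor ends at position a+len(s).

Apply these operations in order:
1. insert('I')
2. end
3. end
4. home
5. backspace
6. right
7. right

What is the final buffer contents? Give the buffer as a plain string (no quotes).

After op 1 (insert('I')): buf='IFDR' cursor=1
After op 2 (end): buf='IFDR' cursor=4
After op 3 (end): buf='IFDR' cursor=4
After op 4 (home): buf='IFDR' cursor=0
After op 5 (backspace): buf='IFDR' cursor=0
After op 6 (right): buf='IFDR' cursor=1
After op 7 (right): buf='IFDR' cursor=2

Answer: IFDR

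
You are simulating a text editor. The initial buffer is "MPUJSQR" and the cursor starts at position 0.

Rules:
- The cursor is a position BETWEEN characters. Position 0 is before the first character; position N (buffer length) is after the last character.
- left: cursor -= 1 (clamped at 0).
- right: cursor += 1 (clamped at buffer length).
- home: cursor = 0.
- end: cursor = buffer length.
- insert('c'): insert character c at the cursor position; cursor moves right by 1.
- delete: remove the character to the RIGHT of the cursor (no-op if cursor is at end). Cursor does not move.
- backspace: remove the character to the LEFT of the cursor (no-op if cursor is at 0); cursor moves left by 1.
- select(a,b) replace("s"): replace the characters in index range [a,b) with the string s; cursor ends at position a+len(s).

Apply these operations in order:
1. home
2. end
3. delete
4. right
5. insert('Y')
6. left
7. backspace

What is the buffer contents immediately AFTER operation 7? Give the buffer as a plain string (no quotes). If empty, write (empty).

After op 1 (home): buf='MPUJSQR' cursor=0
After op 2 (end): buf='MPUJSQR' cursor=7
After op 3 (delete): buf='MPUJSQR' cursor=7
After op 4 (right): buf='MPUJSQR' cursor=7
After op 5 (insert('Y')): buf='MPUJSQRY' cursor=8
After op 6 (left): buf='MPUJSQRY' cursor=7
After op 7 (backspace): buf='MPUJSQY' cursor=6

Answer: MPUJSQY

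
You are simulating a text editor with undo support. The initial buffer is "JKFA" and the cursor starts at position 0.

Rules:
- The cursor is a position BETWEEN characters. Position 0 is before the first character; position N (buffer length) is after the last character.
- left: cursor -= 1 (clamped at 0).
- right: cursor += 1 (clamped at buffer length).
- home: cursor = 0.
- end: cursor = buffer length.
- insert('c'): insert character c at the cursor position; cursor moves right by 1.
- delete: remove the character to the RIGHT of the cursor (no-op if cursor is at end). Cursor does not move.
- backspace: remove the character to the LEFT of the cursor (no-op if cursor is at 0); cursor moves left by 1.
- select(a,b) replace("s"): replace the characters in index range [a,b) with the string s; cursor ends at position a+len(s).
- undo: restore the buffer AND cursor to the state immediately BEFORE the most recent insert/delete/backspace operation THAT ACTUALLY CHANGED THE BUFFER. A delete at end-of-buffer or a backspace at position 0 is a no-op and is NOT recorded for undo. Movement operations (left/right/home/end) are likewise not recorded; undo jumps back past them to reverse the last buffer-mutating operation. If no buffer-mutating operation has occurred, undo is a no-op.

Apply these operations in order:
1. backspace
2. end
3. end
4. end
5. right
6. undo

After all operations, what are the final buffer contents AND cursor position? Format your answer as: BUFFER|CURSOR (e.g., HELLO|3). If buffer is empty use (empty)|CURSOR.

After op 1 (backspace): buf='JKFA' cursor=0
After op 2 (end): buf='JKFA' cursor=4
After op 3 (end): buf='JKFA' cursor=4
After op 4 (end): buf='JKFA' cursor=4
After op 5 (right): buf='JKFA' cursor=4
After op 6 (undo): buf='JKFA' cursor=4

Answer: JKFA|4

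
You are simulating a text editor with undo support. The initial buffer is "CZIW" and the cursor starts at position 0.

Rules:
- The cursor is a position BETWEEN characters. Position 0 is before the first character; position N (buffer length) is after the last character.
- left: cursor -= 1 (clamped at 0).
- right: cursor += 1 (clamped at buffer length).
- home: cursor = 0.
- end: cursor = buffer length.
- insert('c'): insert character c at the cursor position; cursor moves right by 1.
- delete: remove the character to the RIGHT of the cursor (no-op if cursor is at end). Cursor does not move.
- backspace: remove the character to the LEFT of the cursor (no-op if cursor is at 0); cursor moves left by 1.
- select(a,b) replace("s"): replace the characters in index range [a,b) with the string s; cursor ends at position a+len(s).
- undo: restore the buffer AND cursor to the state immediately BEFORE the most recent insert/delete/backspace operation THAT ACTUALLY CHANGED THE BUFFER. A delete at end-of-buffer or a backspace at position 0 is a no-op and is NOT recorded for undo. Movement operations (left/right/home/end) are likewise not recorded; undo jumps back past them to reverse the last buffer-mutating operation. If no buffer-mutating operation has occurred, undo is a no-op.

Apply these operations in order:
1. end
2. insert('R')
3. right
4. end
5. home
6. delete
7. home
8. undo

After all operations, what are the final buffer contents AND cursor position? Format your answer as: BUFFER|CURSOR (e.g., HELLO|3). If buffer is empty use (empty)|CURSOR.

Answer: CZIWR|0

Derivation:
After op 1 (end): buf='CZIW' cursor=4
After op 2 (insert('R')): buf='CZIWR' cursor=5
After op 3 (right): buf='CZIWR' cursor=5
After op 4 (end): buf='CZIWR' cursor=5
After op 5 (home): buf='CZIWR' cursor=0
After op 6 (delete): buf='ZIWR' cursor=0
After op 7 (home): buf='ZIWR' cursor=0
After op 8 (undo): buf='CZIWR' cursor=0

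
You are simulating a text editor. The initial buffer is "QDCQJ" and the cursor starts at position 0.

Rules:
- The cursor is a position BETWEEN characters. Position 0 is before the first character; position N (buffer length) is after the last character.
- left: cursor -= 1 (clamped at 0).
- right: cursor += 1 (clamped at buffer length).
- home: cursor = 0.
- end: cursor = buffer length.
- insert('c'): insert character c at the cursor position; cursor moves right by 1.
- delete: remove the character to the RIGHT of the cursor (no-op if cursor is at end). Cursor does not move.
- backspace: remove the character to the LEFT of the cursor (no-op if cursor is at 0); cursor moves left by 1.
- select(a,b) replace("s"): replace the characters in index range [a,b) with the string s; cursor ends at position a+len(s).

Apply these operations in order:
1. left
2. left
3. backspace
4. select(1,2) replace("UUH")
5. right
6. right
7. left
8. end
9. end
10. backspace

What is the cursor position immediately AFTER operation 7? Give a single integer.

Answer: 5

Derivation:
After op 1 (left): buf='QDCQJ' cursor=0
After op 2 (left): buf='QDCQJ' cursor=0
After op 3 (backspace): buf='QDCQJ' cursor=0
After op 4 (select(1,2) replace("UUH")): buf='QUUHCQJ' cursor=4
After op 5 (right): buf='QUUHCQJ' cursor=5
After op 6 (right): buf='QUUHCQJ' cursor=6
After op 7 (left): buf='QUUHCQJ' cursor=5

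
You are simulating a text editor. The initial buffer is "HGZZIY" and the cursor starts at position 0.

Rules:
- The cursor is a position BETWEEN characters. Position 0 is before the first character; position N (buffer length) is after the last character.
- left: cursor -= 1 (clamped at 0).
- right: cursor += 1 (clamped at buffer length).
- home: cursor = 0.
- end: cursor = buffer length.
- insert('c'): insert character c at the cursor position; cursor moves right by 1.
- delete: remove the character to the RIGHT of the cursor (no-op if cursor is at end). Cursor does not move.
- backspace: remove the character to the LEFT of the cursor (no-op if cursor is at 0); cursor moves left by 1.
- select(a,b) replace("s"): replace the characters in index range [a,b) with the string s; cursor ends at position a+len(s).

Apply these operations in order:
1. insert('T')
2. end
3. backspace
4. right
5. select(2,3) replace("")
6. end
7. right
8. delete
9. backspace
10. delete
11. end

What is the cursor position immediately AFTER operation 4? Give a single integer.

After op 1 (insert('T')): buf='THGZZIY' cursor=1
After op 2 (end): buf='THGZZIY' cursor=7
After op 3 (backspace): buf='THGZZI' cursor=6
After op 4 (right): buf='THGZZI' cursor=6

Answer: 6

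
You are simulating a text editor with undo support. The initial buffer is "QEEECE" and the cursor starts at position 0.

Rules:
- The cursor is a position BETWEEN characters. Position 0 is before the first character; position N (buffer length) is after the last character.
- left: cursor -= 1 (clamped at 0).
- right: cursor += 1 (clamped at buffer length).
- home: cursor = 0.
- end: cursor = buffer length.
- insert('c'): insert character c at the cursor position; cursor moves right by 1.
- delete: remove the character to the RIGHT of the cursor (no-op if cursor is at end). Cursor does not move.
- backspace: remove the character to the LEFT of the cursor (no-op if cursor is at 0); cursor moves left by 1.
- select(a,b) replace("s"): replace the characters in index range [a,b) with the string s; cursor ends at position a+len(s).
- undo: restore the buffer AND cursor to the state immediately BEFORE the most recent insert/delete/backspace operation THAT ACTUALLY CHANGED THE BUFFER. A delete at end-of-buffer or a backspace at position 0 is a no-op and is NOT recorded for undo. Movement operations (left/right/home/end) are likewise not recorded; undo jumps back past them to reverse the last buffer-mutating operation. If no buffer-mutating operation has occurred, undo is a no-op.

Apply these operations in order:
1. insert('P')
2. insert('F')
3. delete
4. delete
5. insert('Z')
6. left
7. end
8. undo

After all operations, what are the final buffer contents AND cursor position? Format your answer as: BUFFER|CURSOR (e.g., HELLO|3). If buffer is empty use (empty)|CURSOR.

After op 1 (insert('P')): buf='PQEEECE' cursor=1
After op 2 (insert('F')): buf='PFQEEECE' cursor=2
After op 3 (delete): buf='PFEEECE' cursor=2
After op 4 (delete): buf='PFEECE' cursor=2
After op 5 (insert('Z')): buf='PFZEECE' cursor=3
After op 6 (left): buf='PFZEECE' cursor=2
After op 7 (end): buf='PFZEECE' cursor=7
After op 8 (undo): buf='PFEECE' cursor=2

Answer: PFEECE|2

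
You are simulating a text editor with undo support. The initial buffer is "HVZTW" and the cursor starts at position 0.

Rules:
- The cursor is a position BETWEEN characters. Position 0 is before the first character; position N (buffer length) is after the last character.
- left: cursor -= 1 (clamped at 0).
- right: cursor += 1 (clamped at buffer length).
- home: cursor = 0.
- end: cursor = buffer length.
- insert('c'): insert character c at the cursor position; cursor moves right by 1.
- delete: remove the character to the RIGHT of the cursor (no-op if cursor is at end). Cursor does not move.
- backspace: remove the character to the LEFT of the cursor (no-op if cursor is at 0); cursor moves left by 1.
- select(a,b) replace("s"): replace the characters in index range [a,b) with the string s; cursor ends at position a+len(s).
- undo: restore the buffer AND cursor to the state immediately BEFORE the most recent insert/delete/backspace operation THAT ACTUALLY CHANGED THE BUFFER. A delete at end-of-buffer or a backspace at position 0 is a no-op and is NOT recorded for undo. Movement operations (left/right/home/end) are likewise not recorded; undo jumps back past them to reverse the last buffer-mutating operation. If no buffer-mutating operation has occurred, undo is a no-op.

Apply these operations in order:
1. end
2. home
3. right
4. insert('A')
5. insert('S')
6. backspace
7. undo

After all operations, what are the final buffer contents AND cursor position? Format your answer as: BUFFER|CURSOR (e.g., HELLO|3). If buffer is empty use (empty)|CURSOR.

Answer: HASVZTW|3

Derivation:
After op 1 (end): buf='HVZTW' cursor=5
After op 2 (home): buf='HVZTW' cursor=0
After op 3 (right): buf='HVZTW' cursor=1
After op 4 (insert('A')): buf='HAVZTW' cursor=2
After op 5 (insert('S')): buf='HASVZTW' cursor=3
After op 6 (backspace): buf='HAVZTW' cursor=2
After op 7 (undo): buf='HASVZTW' cursor=3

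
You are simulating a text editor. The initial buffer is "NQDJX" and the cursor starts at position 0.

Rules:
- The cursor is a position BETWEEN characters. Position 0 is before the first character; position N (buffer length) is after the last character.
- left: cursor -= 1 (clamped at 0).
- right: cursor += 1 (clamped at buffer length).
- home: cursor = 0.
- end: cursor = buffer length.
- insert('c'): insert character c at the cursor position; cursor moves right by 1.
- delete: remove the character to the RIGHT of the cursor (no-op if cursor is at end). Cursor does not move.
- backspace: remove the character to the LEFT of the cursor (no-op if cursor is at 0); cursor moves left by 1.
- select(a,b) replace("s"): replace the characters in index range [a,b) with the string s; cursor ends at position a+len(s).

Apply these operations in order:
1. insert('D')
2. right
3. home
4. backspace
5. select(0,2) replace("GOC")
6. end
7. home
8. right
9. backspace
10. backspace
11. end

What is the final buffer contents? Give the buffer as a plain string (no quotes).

After op 1 (insert('D')): buf='DNQDJX' cursor=1
After op 2 (right): buf='DNQDJX' cursor=2
After op 3 (home): buf='DNQDJX' cursor=0
After op 4 (backspace): buf='DNQDJX' cursor=0
After op 5 (select(0,2) replace("GOC")): buf='GOCQDJX' cursor=3
After op 6 (end): buf='GOCQDJX' cursor=7
After op 7 (home): buf='GOCQDJX' cursor=0
After op 8 (right): buf='GOCQDJX' cursor=1
After op 9 (backspace): buf='OCQDJX' cursor=0
After op 10 (backspace): buf='OCQDJX' cursor=0
After op 11 (end): buf='OCQDJX' cursor=6

Answer: OCQDJX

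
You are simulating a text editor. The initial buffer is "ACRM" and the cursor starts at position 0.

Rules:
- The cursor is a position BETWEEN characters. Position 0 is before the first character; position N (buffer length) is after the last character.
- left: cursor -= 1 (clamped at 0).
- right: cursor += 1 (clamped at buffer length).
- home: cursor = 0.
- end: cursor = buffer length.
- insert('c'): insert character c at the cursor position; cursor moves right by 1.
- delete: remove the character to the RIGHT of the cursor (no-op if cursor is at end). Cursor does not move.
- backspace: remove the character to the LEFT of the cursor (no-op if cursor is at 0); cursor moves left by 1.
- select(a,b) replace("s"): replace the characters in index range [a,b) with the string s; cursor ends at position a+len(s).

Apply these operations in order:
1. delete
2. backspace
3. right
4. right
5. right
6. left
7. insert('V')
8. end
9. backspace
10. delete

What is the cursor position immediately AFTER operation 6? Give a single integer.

Answer: 2

Derivation:
After op 1 (delete): buf='CRM' cursor=0
After op 2 (backspace): buf='CRM' cursor=0
After op 3 (right): buf='CRM' cursor=1
After op 4 (right): buf='CRM' cursor=2
After op 5 (right): buf='CRM' cursor=3
After op 6 (left): buf='CRM' cursor=2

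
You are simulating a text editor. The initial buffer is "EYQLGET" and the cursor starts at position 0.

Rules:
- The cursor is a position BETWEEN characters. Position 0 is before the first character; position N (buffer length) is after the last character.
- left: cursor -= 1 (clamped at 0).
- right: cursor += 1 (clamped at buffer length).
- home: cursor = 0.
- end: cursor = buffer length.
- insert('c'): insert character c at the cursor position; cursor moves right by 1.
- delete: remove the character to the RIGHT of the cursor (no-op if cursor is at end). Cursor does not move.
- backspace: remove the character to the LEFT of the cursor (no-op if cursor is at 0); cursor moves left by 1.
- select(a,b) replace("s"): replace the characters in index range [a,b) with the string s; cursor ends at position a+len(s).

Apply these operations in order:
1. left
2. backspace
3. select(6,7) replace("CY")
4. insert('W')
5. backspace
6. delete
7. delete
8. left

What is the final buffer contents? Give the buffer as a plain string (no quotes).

After op 1 (left): buf='EYQLGET' cursor=0
After op 2 (backspace): buf='EYQLGET' cursor=0
After op 3 (select(6,7) replace("CY")): buf='EYQLGECY' cursor=8
After op 4 (insert('W')): buf='EYQLGECYW' cursor=9
After op 5 (backspace): buf='EYQLGECY' cursor=8
After op 6 (delete): buf='EYQLGECY' cursor=8
After op 7 (delete): buf='EYQLGECY' cursor=8
After op 8 (left): buf='EYQLGECY' cursor=7

Answer: EYQLGECY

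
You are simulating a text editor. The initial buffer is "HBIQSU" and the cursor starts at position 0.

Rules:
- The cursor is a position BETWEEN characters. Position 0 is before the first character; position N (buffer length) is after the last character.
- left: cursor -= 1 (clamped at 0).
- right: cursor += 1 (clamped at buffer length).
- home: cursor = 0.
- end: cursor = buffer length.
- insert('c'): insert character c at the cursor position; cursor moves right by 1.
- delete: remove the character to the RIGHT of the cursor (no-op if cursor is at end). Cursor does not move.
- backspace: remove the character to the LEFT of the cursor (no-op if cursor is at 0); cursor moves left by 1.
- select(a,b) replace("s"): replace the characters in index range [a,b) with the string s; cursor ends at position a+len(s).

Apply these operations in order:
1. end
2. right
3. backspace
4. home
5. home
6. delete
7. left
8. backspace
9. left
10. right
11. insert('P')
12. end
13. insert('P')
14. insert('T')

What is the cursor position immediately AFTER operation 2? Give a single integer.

Answer: 6

Derivation:
After op 1 (end): buf='HBIQSU' cursor=6
After op 2 (right): buf='HBIQSU' cursor=6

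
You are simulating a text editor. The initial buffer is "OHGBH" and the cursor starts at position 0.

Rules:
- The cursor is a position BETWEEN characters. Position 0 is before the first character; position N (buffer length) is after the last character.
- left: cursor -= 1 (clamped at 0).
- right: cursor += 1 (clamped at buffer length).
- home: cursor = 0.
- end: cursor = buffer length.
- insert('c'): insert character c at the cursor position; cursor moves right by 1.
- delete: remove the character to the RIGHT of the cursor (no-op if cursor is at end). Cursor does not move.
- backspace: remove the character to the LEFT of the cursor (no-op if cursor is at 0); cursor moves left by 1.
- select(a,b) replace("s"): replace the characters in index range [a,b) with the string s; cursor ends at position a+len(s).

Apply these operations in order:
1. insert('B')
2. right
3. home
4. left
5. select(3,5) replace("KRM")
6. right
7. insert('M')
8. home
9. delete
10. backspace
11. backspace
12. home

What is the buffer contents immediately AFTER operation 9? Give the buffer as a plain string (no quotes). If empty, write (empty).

After op 1 (insert('B')): buf='BOHGBH' cursor=1
After op 2 (right): buf='BOHGBH' cursor=2
After op 3 (home): buf='BOHGBH' cursor=0
After op 4 (left): buf='BOHGBH' cursor=0
After op 5 (select(3,5) replace("KRM")): buf='BOHKRMH' cursor=6
After op 6 (right): buf='BOHKRMH' cursor=7
After op 7 (insert('M')): buf='BOHKRMHM' cursor=8
After op 8 (home): buf='BOHKRMHM' cursor=0
After op 9 (delete): buf='OHKRMHM' cursor=0

Answer: OHKRMHM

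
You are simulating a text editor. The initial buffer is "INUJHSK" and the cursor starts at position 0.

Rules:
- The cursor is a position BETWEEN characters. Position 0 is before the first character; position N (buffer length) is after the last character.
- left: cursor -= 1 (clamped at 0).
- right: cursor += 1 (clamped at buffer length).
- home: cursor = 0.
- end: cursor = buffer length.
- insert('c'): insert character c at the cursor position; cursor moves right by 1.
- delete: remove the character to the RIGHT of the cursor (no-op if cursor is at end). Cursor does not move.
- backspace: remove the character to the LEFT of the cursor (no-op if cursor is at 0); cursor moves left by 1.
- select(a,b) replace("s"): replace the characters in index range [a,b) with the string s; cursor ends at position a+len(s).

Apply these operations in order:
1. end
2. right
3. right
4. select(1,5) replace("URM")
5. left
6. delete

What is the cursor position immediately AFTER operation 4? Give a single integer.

After op 1 (end): buf='INUJHSK' cursor=7
After op 2 (right): buf='INUJHSK' cursor=7
After op 3 (right): buf='INUJHSK' cursor=7
After op 4 (select(1,5) replace("URM")): buf='IURMSK' cursor=4

Answer: 4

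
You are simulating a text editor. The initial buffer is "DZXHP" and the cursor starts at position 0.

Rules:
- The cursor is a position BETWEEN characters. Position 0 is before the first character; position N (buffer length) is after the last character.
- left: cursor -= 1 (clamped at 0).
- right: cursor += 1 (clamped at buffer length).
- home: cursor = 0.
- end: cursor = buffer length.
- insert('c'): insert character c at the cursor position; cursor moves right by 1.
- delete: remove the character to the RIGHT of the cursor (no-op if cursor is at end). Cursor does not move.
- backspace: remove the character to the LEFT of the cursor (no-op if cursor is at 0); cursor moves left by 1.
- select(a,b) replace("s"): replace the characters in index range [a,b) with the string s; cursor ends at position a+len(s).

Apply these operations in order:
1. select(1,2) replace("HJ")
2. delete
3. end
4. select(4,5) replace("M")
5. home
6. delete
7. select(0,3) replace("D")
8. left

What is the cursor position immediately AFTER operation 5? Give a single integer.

After op 1 (select(1,2) replace("HJ")): buf='DHJXHP' cursor=3
After op 2 (delete): buf='DHJHP' cursor=3
After op 3 (end): buf='DHJHP' cursor=5
After op 4 (select(4,5) replace("M")): buf='DHJHM' cursor=5
After op 5 (home): buf='DHJHM' cursor=0

Answer: 0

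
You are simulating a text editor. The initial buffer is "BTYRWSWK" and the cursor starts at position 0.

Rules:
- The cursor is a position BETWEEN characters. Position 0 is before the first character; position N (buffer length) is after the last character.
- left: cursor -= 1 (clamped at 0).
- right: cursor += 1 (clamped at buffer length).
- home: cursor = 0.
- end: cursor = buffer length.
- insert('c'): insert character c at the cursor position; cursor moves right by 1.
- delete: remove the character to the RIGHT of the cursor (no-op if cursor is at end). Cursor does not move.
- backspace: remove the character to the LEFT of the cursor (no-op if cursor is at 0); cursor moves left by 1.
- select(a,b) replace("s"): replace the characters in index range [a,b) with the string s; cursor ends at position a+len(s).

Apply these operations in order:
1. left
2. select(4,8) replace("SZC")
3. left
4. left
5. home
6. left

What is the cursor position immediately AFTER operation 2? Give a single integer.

Answer: 7

Derivation:
After op 1 (left): buf='BTYRWSWK' cursor=0
After op 2 (select(4,8) replace("SZC")): buf='BTYRSZC' cursor=7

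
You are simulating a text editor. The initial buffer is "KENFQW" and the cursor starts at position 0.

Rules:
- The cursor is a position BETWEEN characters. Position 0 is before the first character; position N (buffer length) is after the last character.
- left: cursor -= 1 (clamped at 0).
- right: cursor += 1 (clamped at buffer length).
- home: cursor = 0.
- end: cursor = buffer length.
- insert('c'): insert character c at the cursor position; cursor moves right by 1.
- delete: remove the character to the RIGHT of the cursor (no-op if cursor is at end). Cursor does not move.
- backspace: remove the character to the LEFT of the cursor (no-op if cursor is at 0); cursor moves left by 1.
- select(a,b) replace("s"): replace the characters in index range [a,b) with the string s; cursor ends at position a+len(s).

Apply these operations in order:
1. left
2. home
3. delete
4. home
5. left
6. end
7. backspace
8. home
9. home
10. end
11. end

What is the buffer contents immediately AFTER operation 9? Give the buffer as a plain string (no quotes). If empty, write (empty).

After op 1 (left): buf='KENFQW' cursor=0
After op 2 (home): buf='KENFQW' cursor=0
After op 3 (delete): buf='ENFQW' cursor=0
After op 4 (home): buf='ENFQW' cursor=0
After op 5 (left): buf='ENFQW' cursor=0
After op 6 (end): buf='ENFQW' cursor=5
After op 7 (backspace): buf='ENFQ' cursor=4
After op 8 (home): buf='ENFQ' cursor=0
After op 9 (home): buf='ENFQ' cursor=0

Answer: ENFQ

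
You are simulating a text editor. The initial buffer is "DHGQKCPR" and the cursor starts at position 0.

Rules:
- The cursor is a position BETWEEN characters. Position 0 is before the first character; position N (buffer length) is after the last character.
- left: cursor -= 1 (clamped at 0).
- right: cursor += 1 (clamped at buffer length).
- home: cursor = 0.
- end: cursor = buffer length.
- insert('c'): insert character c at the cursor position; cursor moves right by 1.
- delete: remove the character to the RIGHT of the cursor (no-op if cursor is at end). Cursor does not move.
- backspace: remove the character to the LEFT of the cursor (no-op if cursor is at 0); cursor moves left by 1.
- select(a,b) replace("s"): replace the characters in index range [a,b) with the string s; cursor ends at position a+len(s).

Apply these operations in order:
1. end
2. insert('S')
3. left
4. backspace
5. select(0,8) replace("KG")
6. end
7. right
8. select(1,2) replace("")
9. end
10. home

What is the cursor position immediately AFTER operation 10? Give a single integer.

After op 1 (end): buf='DHGQKCPR' cursor=8
After op 2 (insert('S')): buf='DHGQKCPRS' cursor=9
After op 3 (left): buf='DHGQKCPRS' cursor=8
After op 4 (backspace): buf='DHGQKCPS' cursor=7
After op 5 (select(0,8) replace("KG")): buf='KG' cursor=2
After op 6 (end): buf='KG' cursor=2
After op 7 (right): buf='KG' cursor=2
After op 8 (select(1,2) replace("")): buf='K' cursor=1
After op 9 (end): buf='K' cursor=1
After op 10 (home): buf='K' cursor=0

Answer: 0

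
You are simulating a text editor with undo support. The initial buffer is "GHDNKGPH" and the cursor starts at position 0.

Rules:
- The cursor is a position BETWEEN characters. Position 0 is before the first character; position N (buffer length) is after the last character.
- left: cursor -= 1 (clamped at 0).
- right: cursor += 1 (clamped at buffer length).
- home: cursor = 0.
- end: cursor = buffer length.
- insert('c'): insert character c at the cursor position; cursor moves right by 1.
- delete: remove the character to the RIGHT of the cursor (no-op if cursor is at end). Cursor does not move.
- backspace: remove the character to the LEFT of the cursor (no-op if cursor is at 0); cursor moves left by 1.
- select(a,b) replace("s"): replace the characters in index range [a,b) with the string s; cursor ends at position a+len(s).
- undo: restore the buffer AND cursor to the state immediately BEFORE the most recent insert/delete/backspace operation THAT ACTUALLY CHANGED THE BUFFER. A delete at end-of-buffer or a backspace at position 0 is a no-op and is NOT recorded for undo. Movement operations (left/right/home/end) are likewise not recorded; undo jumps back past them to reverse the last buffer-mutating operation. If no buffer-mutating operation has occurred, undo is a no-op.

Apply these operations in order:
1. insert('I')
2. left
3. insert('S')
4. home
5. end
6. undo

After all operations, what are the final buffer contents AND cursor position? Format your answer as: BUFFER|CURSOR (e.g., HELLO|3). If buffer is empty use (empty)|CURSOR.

Answer: IGHDNKGPH|0

Derivation:
After op 1 (insert('I')): buf='IGHDNKGPH' cursor=1
After op 2 (left): buf='IGHDNKGPH' cursor=0
After op 3 (insert('S')): buf='SIGHDNKGPH' cursor=1
After op 4 (home): buf='SIGHDNKGPH' cursor=0
After op 5 (end): buf='SIGHDNKGPH' cursor=10
After op 6 (undo): buf='IGHDNKGPH' cursor=0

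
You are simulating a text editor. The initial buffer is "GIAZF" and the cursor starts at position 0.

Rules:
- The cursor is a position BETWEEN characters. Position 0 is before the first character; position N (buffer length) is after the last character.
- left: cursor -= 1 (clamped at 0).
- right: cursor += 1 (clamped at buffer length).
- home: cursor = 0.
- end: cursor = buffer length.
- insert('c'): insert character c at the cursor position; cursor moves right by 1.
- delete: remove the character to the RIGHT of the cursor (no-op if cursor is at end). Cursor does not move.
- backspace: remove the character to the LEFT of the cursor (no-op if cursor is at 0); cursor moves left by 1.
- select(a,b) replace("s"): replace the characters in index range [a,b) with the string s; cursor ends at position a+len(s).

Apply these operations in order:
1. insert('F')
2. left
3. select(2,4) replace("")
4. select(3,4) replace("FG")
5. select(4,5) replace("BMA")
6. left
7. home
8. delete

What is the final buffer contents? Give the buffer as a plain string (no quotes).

Answer: GZFBMA

Derivation:
After op 1 (insert('F')): buf='FGIAZF' cursor=1
After op 2 (left): buf='FGIAZF' cursor=0
After op 3 (select(2,4) replace("")): buf='FGZF' cursor=2
After op 4 (select(3,4) replace("FG")): buf='FGZFG' cursor=5
After op 5 (select(4,5) replace("BMA")): buf='FGZFBMA' cursor=7
After op 6 (left): buf='FGZFBMA' cursor=6
After op 7 (home): buf='FGZFBMA' cursor=0
After op 8 (delete): buf='GZFBMA' cursor=0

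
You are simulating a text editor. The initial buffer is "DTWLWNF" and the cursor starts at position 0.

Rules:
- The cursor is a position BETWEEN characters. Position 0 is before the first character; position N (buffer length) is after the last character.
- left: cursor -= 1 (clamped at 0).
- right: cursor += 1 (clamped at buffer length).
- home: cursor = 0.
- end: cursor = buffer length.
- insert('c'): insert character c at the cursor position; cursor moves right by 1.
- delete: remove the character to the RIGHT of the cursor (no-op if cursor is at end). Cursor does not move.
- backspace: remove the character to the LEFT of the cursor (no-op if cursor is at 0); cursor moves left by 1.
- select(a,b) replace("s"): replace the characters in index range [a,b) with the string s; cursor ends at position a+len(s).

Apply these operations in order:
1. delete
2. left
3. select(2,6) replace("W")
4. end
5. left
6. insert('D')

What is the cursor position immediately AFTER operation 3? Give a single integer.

After op 1 (delete): buf='TWLWNF' cursor=0
After op 2 (left): buf='TWLWNF' cursor=0
After op 3 (select(2,6) replace("W")): buf='TWW' cursor=3

Answer: 3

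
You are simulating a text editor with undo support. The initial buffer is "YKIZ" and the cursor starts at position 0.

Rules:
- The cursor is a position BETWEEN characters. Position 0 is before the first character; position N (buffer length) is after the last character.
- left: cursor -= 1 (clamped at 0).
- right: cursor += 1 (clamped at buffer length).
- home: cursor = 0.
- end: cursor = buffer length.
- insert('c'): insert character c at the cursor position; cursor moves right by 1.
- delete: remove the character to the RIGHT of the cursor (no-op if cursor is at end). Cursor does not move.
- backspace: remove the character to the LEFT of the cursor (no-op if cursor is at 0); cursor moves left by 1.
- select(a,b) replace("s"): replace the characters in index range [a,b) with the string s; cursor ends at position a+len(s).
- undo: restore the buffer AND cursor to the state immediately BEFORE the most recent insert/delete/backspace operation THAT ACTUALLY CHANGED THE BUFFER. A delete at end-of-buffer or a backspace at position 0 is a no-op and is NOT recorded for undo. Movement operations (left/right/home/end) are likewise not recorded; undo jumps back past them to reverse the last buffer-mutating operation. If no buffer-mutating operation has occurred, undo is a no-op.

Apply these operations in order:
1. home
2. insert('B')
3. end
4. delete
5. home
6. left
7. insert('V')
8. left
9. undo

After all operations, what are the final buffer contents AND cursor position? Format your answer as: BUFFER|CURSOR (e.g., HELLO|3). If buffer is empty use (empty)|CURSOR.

Answer: BYKIZ|0

Derivation:
After op 1 (home): buf='YKIZ' cursor=0
After op 2 (insert('B')): buf='BYKIZ' cursor=1
After op 3 (end): buf='BYKIZ' cursor=5
After op 4 (delete): buf='BYKIZ' cursor=5
After op 5 (home): buf='BYKIZ' cursor=0
After op 6 (left): buf='BYKIZ' cursor=0
After op 7 (insert('V')): buf='VBYKIZ' cursor=1
After op 8 (left): buf='VBYKIZ' cursor=0
After op 9 (undo): buf='BYKIZ' cursor=0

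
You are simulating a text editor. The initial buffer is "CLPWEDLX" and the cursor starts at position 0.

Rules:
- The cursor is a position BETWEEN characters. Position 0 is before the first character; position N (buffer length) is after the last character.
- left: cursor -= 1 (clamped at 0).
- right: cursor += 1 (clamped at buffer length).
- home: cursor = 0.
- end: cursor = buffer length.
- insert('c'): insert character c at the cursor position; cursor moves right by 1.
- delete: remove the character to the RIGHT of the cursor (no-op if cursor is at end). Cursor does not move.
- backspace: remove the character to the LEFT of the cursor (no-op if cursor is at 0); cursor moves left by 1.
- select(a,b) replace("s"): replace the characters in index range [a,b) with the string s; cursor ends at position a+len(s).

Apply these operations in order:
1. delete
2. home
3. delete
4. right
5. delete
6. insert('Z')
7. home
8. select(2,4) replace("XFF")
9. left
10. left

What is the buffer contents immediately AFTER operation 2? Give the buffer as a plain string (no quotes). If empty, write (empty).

Answer: LPWEDLX

Derivation:
After op 1 (delete): buf='LPWEDLX' cursor=0
After op 2 (home): buf='LPWEDLX' cursor=0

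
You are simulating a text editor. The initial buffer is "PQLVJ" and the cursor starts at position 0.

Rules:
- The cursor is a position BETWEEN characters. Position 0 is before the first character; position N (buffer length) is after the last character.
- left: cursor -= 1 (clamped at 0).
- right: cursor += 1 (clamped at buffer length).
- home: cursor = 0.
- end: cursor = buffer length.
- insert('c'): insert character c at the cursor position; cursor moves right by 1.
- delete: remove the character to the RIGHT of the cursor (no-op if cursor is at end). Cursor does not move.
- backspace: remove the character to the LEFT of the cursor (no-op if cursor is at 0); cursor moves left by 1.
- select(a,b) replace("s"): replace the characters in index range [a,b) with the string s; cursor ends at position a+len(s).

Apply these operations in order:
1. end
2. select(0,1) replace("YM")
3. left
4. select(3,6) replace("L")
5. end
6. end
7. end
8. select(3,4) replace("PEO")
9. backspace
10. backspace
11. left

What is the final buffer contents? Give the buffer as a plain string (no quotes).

After op 1 (end): buf='PQLVJ' cursor=5
After op 2 (select(0,1) replace("YM")): buf='YMQLVJ' cursor=2
After op 3 (left): buf='YMQLVJ' cursor=1
After op 4 (select(3,6) replace("L")): buf='YMQL' cursor=4
After op 5 (end): buf='YMQL' cursor=4
After op 6 (end): buf='YMQL' cursor=4
After op 7 (end): buf='YMQL' cursor=4
After op 8 (select(3,4) replace("PEO")): buf='YMQPEO' cursor=6
After op 9 (backspace): buf='YMQPE' cursor=5
After op 10 (backspace): buf='YMQP' cursor=4
After op 11 (left): buf='YMQP' cursor=3

Answer: YMQP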